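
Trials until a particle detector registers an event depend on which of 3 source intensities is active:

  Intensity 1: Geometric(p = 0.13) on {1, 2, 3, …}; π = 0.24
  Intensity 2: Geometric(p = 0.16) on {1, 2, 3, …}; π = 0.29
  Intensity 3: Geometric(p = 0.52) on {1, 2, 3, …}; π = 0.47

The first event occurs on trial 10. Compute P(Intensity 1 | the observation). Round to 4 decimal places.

0.4714

P(component k | x) = π_k·f_k(x) / marginal(x), where marginal(x) = Σ_j π_j·f_j(x).
Geometric probabilities:
  f_1 = 0.13·(1−0.13)^9 = 0.13·0.285544 = 0.0371207
  f_2 = 0.16·(1−0.16)^9 = 0.16·0.208216 = 0.0333145
  f_3 = 0.52·(1−0.52)^9 = 0.52·0.00135261 = 0.000703355
Weight by the priors:
  π_1·f_1 = 0.24 × 0.0371207 = 0.00890898
  π_2·f_2 = 0.29 × 0.0333145 = 0.00966121
  π_3·f_3 = 0.47 × 0.000703355 = 0.000330577
Normaliser: 0.00890898 + 0.00966121 + 0.000330577 = 0.0189008
P(Intensity 1 | x) = 0.00890898 / 0.0189008 ≈ 0.4714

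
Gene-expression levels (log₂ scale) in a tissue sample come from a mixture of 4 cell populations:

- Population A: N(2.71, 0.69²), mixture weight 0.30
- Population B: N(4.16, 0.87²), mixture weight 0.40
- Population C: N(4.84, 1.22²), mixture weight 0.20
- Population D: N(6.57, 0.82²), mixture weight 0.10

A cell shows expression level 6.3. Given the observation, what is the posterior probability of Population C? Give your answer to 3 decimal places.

By Bayes' theorem, P(k | x) = P(Z=k) f_k(x) / Σ_j P(Z=j) f_j(x).
Component likelihoods at x = 6.3:
  p_A = (1/(0.69·√(2π)))·exp(−(6.3−2.71)²/(2·0.69²)) = 0.578177·exp(-13.53508) = 7.65336e-07
  p_B = (1/(0.87·√(2π)))·exp(−(6.3−4.16)²/(2·0.87²)) = 0.458554·exp(-3.02523) = 0.0222612
  p_C = (1/(1.22·√(2π)))·exp(−(6.3−4.84)²/(2·1.22²)) = 0.327002·exp(-0.71607) = 0.159796
  p_D = (1/(0.82·√(2π)))·exp(−(6.3−6.57)²/(2·0.82²)) = 0.486515·exp(-0.05421) = 0.460844
Weight by the priors:
  P(Z=A)·p_A = 0.30 × 7.65336e-07 = 2.29601e-07
  P(Z=B)·p_B = 0.40 × 0.0222612 = 0.00890447
  P(Z=C)·p_C = 0.20 × 0.159796 = 0.0319591
  P(Z=D)·p_D = 0.10 × 0.460844 = 0.0460844
Denominator: 2.29601e-07 + 0.00890447 + 0.0319591 + 0.0460844 = 0.0869482
P(Population C | x) = 0.0319591 / 0.0869482 ≈ 0.368

0.368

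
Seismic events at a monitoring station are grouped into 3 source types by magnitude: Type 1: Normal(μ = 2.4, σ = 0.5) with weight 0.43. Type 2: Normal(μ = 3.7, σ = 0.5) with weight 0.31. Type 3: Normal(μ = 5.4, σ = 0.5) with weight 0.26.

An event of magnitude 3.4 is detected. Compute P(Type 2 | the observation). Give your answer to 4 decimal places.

0.8163

By Bayes' theorem, P(k | x) = π_k f_k(x) / Σ_j π_j f_j(x).
Normal densities:
  L_1 = 0.107982
  L_2 = 0.666449
  L_3 = 0.00026766
Prior × likelihood for each component:
  π_1·L_1 = 0.43 × 0.107982 = 0.0464322
  π_2·L_2 = 0.31 × 0.666449 = 0.206599
  π_3·L_3 = 0.26 × 0.00026766 = 6.95917e-05
Denominator: 0.0464322 + 0.206599 + 6.95917e-05 = 0.253101
So the posterior for Type 2 is 0.206599 / 0.253101 ≈ 0.8163.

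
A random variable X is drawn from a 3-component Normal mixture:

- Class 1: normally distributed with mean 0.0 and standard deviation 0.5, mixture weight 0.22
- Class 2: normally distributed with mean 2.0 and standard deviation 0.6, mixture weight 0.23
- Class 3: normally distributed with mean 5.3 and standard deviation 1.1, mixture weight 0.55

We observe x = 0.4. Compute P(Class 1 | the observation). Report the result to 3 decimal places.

0.967

The responsibility of component k is π_k f_k(x) divided by Σ_j π_j f_j(x).
Normal densities:
  p_1 = 0.579383
  p_2 = 0.0189933
  p_3 = 1.78103e-05
Weight by the priors:
  π_1·p_1 = 0.22 × 0.579383 = 0.127464
  π_2·p_2 = 0.23 × 0.0189933 = 0.00436846
  π_3·p_3 = 0.55 × 1.78103e-05 = 9.79564e-06
Evidence: 0.127464 + 0.00436846 + 9.79564e-06 = 0.131843
P(Class 1 | data) ≈ 0.967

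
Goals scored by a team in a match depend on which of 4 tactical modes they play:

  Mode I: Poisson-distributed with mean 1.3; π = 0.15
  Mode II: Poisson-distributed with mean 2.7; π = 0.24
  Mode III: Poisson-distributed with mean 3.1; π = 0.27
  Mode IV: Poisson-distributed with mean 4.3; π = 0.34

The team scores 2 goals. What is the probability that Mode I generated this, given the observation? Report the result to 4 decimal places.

Posterior ∝ prior × likelihood, so P(k | x) ∝ P(Z=k) f_k(x); normalise over all components.
Poisson probabilities:
  p_I = 0.230289
  p_II = 0.244964
  p_III = 0.216461
  p_IV = 0.125441
Unnormalised posteriors:
  P(Z=I)·p_I = 0.15 × 0.230289 = 0.0345434
  P(Z=II)·p_II = 0.24 × 0.244964 = 0.0587914
  P(Z=III)·p_III = 0.27 × 0.216461 = 0.0584446
  P(Z=IV)·p_IV = 0.34 × 0.125441 = 0.0426501
Evidence: 0.0345434 + 0.0587914 + 0.0584446 + 0.0426501 = 0.194429
So the posterior for Mode I is 0.0345434 / 0.194429 ≈ 0.1777.

0.1777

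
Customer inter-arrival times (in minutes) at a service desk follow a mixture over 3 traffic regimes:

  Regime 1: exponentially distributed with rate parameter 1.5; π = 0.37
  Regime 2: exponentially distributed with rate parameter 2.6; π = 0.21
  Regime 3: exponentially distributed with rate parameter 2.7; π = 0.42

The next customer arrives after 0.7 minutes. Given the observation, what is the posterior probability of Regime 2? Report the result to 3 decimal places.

0.195

By Bayes' theorem, P(k | x) = π_k f_k(x) / Σ_j π_j f_j(x).
Component likelihoods at x = 0.7 minutes:
  L_1 = 1.5·e^(−1.5·0.7) = 1.5·e^(−1.0500) = 0.524907
  L_2 = 2.6·e^(−2.6·0.7) = 2.6·e^(−1.8200) = 0.421267
  L_3 = 2.7·e^(−2.7·0.7) = 2.7·e^(−1.8900) = 0.407894
Prior × likelihood for each component:
  π_1·L_1 = 0.37 × 0.524907 = 0.194215
  π_2·L_2 = 0.21 × 0.421267 = 0.0884661
  π_3·L_3 = 0.42 × 0.407894 = 0.171315
Normaliser: 0.194215 + 0.0884661 + 0.171315 = 0.453997
P(Regime 2 | x) ≈ 0.195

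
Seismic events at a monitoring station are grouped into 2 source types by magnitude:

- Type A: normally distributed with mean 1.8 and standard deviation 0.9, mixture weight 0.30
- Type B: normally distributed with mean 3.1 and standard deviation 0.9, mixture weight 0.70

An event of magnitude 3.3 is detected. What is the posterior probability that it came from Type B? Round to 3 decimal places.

P(component k | x) = π_k·f_k(x) / marginal(x), where marginal(x) = Σ_j π_j·f_j(x).
Normal densities:
  f_A = 0.11053
  f_B = 0.432458
Weight by the priors:
  π_A·f_A = 0.30 × 0.11053 = 0.033159
  π_B·f_B = 0.70 × 0.432458 = 0.302721
Normaliser: 0.033159 + 0.302721 = 0.33588
So the posterior for Type B is 0.302721 / 0.33588 ≈ 0.901.

0.901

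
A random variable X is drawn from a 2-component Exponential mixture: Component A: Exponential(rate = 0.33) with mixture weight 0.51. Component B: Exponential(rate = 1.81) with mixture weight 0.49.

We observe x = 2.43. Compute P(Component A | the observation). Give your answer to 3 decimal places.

0.874

Apply Bayes' rule: the posterior for each component is proportional to its prior times its likelihood at x.
Component likelihoods at x = 2.43:
  p_A = 0.33·e^(−0.33·2.43) = 0.33·e^(−0.8019) = 0.147997
  p_B = 1.81·e^(−1.81·2.43) = 1.81·e^(−4.3983) = 0.0222598
Multiply by the mixture weights:
  w_A·p_A = 0.51 × 0.147997 = 0.0754785
  w_B·p_B = 0.49 × 0.0222598 = 0.0109073
Evidence: 0.0754785 + 0.0109073 = 0.0863858
Responsibility of Component A: 0.0754785 / 0.0863858 ≈ 0.874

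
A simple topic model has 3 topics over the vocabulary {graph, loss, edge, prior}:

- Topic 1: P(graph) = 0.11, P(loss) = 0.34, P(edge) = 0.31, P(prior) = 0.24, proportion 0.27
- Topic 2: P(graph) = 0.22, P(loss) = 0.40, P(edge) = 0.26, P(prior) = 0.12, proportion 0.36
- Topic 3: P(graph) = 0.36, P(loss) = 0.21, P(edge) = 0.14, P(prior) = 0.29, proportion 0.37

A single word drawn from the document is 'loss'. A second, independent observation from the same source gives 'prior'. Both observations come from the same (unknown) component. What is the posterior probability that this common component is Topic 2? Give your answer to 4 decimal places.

P(component k | x) = π_k·f_k(x) / marginal(x), where marginal(x) = Σ_j π_j·f_j(x).
Since both observations come from the same component, the likelihood for component k is f_k(x₁)·f_k(x₂).
  L_1 = [P(loss | comp) = 0.34] × [0.24] = 0.0816
  L_2 = [P(loss | comp) = 0.40] × [0.12] = 0.048
  L_3 = [P(loss | comp) = 0.21] × [0.29] = 0.0609
Prior × likelihood for each component:
  π_1·L_1 = 0.27 × 0.0816 = 0.022032
  π_2·L_2 = 0.36 × 0.048 = 0.01728
  π_3·L_3 = 0.37 × 0.0609 = 0.022533
Denominator: 0.022032 + 0.01728 + 0.022533 = 0.061845
So the posterior for Topic 2 is 0.01728 / 0.061845 ≈ 0.2794.

0.2794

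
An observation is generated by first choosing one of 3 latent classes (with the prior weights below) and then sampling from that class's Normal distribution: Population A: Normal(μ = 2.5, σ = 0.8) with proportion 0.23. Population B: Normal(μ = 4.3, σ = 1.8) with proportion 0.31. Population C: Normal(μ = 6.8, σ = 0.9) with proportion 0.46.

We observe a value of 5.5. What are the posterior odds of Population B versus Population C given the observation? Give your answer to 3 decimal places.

0.766

Only the two components matter; the odds are (π_i f_i(x)) / (π_j f_j(x)).
Component likelihoods at x = 5.5:
  p_A = 0.000440745
  p_B = 0.177471
  p_C = 0.156173
Posterior odds = (π_B·p_B) / (π_C·p_C) = (0.31·0.177471) / (0.46·0.156173) = 0.055016 / 0.0718398 ≈ 0.766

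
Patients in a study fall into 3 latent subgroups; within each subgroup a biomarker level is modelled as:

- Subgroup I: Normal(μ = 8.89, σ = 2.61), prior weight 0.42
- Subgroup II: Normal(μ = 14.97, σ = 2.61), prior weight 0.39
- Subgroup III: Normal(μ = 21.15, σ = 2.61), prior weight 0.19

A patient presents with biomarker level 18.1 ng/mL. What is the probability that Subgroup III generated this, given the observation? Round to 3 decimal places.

0.335

P(component k | x) = π_k·f_k(x) / marginal(x), where marginal(x) = Σ_j π_j·f_j(x).
Component likelihoods at x = 18.1 ng/mL:
  p_I = 0.000302244
  p_II = 0.0744692
  p_III = 0.0772212
Unnormalised posteriors:
  π_I·p_I = 0.42 × 0.000302244 = 0.000126942
  π_II·p_II = 0.39 × 0.0744692 = 0.029043
  π_III·p_III = 0.19 × 0.0772212 = 0.014672
Normaliser: 0.000126942 + 0.029043 + 0.014672 = 0.043842
P(Subgroup III | the observation) = 0.014672 / 0.043842 ≈ 0.335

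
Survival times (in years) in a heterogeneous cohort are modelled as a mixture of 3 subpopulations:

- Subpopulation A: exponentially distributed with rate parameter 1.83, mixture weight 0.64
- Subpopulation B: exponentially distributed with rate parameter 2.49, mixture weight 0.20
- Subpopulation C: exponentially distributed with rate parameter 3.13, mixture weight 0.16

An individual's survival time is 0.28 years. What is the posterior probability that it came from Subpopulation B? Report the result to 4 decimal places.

Apply Bayes' rule: the posterior for each component is proportional to its prior times its likelihood at x.
Component likelihoods at x = 0.28 years:
  L_A = 1.83·e^(−1.83·0.28) = 1.83·e^(−0.5124) = 1.09627
  L_B = 2.49·e^(−2.49·0.28) = 2.49·e^(−0.6972) = 1.23996
  L_C = 3.13·e^(−3.13·0.28) = 3.13·e^(−0.8764) = 1.30295
Unnormalised posteriors:
  w_A·L_A = 0.64 × 1.09627 = 0.701615
  w_B·L_B = 0.20 × 1.23996 = 0.247993
  w_C·L_C = 0.16 × 1.30295 = 0.208472
Evidence: 0.701615 + 0.247993 + 0.208472 = 1.15808
P(Subpopulation B | x) = 0.247993 / 1.15808 ≈ 0.2141

0.2141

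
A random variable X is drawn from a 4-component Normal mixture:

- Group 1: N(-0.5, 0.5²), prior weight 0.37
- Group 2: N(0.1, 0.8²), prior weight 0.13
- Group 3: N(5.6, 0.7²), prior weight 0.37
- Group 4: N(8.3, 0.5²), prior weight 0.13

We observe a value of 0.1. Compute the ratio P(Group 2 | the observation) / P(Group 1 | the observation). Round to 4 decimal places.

Posterior odds = (P(Z=i) f_i(x)) / (P(Z=j) f_j(x)); the normalising sum cancels.
Component likelihoods at x = 0.1:
  f_1 = 0.388372
  f_2 = 0.498678
  f_3 = 2.24024e-14
  f_4 = 3.14788e-59
Odds = (0.13/0.37) × (0.498678/0.388372) = 0.351351 × 1.28402 ≈ 0.4511

0.4511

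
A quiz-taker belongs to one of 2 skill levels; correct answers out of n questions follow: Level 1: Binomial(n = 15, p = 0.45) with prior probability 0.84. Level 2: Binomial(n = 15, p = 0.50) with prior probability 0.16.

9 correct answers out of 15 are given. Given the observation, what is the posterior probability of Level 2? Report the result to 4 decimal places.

0.2172

By Bayes' theorem, P(k | x) = π_k f_k(x) / Σ_j π_j f_j(x).
Evaluate each component's likelihood at the observed value:
  f_1 = 0.104832
  f_2 = 0.15274
Unnormalised posteriors:
  π_1·f_1 = 0.84 × 0.104832 = 0.0880587
  π_2·f_2 = 0.16 × 0.15274 = 0.0244385
Normaliser: 0.0880587 + 0.0244385 = 0.112497
P(Level 2 | 9 correct answers out of 15) ≈ 0.2172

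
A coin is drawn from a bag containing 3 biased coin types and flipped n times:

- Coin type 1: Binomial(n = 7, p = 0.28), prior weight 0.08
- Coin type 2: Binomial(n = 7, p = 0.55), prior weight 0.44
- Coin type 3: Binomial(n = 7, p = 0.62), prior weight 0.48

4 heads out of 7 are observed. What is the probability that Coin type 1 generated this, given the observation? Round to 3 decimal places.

0.024

Apply Bayes' rule: the posterior for each component is proportional to its prior times its likelihood at x.
Evaluate each component's likelihood at the observed value:
  p_1 = 0.0802967
  p_2 = 0.291848
  p_3 = 0.283782
Prior × likelihood for each component:
  π_1·p_1 = 0.08 × 0.0802967 = 0.00642374
  π_2·p_2 = 0.44 × 0.291848 = 0.128413
  π_3·p_3 = 0.48 × 0.283782 = 0.136216
Evidence: 0.00642374 + 0.128413 + 0.136216 = 0.271052
So the posterior for Coin type 1 is 0.00642374 / 0.271052 ≈ 0.024.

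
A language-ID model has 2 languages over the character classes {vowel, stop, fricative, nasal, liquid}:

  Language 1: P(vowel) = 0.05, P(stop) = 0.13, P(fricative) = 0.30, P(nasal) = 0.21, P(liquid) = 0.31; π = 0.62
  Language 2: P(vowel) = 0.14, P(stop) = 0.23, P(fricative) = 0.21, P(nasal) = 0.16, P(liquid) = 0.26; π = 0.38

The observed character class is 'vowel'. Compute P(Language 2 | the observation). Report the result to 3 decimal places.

The responsibility of component k is π_k f_k(x) divided by Σ_j π_j f_j(x).
Categorical probabilities:
  f_1 = 0.05
  f_2 = 0.14
Prior × likelihood for each component:
  π_1·f_1 = 0.62 × 0.05 = 0.031
  π_2·f_2 = 0.38 × 0.14 = 0.0532
Marginal: 0.031 + 0.0532 = 0.0842
So the posterior for Language 2 is 0.0532 / 0.0842 ≈ 0.632.

0.632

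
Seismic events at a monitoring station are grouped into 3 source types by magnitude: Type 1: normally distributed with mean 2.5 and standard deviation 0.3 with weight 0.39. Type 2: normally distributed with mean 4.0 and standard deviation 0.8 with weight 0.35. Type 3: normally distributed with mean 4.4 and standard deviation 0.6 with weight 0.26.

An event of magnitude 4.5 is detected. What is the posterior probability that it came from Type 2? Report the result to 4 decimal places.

0.4571

By Bayes' theorem, P(k | x) = π_k f_k(x) / Σ_j π_j f_j(x).
Component likelihoods at x = 4.5:
  L_1 = (1/(0.3·√(2π)))·exp(−(4.5−2.5)²/(2·0.3²)) = 1.329808·exp(-22.22222) = 2.9703e-10
  L_2 = (1/(0.8·√(2π)))·exp(−(4.5−4.0)²/(2·0.8²)) = 0.498678·exp(-0.19531) = 0.410201
  L_3 = (1/(0.6·√(2π)))·exp(−(4.5−4.4)²/(2·0.6²)) = 0.664904·exp(-0.01389) = 0.655733
Prior × likelihood for each component:
  π_1·L_1 = 0.39 × 2.9703e-10 = 1.15842e-10
  π_2·L_2 = 0.35 × 0.410201 = 0.14357
  π_3·L_3 = 0.26 × 0.655733 = 0.170491
Marginal: 1.15842e-10 + 0.14357 + 0.170491 = 0.314061
Responsibility of Type 2: 0.14357 / 0.314061 ≈ 0.4571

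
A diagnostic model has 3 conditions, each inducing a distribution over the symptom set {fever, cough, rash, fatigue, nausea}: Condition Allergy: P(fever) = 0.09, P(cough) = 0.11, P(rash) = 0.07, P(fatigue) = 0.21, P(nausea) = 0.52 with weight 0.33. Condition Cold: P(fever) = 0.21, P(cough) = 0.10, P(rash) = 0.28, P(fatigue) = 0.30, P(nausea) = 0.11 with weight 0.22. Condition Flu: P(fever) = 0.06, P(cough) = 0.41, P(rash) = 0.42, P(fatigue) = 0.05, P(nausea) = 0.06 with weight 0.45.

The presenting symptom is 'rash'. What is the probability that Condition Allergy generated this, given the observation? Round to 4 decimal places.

The responsibility of component k is π_k f_k(x) divided by Σ_j π_j f_j(x).
Component likelihoods at x = 'rash':
  f_Allergy = 0.07
  f_Cold = 0.28
  f_Flu = 0.42
Unnormalised posteriors:
  π_Allergy·f_Allergy = 0.33 × 0.07 = 0.0231
  π_Cold·f_Cold = 0.22 × 0.28 = 0.0616
  π_Flu·f_Flu = 0.45 × 0.42 = 0.189
Marginal: 0.0231 + 0.0616 + 0.189 = 0.2737
So the posterior for Condition Allergy is 0.0231 / 0.2737 ≈ 0.0844.

0.0844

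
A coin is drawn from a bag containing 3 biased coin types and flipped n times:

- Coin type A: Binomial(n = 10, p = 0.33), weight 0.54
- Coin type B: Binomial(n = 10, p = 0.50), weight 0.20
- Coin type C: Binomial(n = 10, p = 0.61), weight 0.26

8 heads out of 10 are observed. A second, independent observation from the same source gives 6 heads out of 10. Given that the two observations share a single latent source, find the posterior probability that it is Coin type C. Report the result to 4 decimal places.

The responsibility of component k is P(Z=k) f_k(x) divided by Σ_j P(Z=j) f_j(x).
Since both observations come from the same component, the likelihood for component k is f_k(x₁)·f_k(x₂).
  p_A = [0.00284102] × [0.0546515] = 0.000155266
  p_B = [0.0439453] × [0.205078] = 0.00901222
  p_C = [0.131214] × [0.250298] = 0.0328426
Unnormalised posteriors:
  P(Z=A)·p_A = 0.54 × 0.000155266 = 8.38435e-05
  P(Z=B)·p_B = 0.20 × 0.00901222 = 0.00180244
  P(Z=C)·p_C = 0.26 × 0.0328426 = 0.00853907
Marginal: 8.38435e-05 + 0.00180244 + 0.00853907 = 0.0104254
So the posterior for Coin type C is 0.00853907 / 0.0104254 ≈ 0.8191.

0.8191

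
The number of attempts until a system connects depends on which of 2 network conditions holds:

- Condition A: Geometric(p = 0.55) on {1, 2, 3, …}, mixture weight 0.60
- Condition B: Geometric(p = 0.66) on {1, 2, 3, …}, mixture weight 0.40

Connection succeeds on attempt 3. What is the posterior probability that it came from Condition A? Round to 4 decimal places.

0.6865

By Bayes' theorem, P(k | x) = w_k f_k(x) / Σ_j w_j f_j(x).
Component likelihoods at x = 3:
  f_A = 0.111375
  f_B = 0.076296
Prior × likelihood for each component:
  w_A·f_A = 0.60 × 0.111375 = 0.066825
  w_B·f_B = 0.40 × 0.076296 = 0.0305184
Evidence: 0.066825 + 0.0305184 = 0.0973434
So the posterior for Condition A is 0.066825 / 0.0973434 ≈ 0.6865.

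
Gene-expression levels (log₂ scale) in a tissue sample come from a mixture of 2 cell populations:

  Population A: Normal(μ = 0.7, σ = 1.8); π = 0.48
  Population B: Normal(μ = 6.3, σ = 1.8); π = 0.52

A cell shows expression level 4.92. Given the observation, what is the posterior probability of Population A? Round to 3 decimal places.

0.073

Posterior ∝ prior × likelihood, so P(k | x) ∝ P(Z=k) f_k(x); normalise over all components.
Component likelihoods at x = 4.92:
  L_A = (1/(1.8·√(2π)))·exp(−(4.92−0.7)²/(2·1.8²)) = 0.221635·exp(-2.74821) = 0.014194
  L_B = (1/(1.8·√(2π)))·exp(−(4.92−6.3)²/(2·1.8²)) = 0.221635·exp(-0.29389) = 0.165197
Multiply by the mixture weights:
  P(Z=A)·L_A = 0.48 × 0.014194 = 0.00681313
  P(Z=B)·L_B = 0.52 × 0.165197 = 0.0859027
Evidence: 0.00681313 + 0.0859027 = 0.0927158
P(Population A | x) = 0.00681313 / 0.0927158 ≈ 0.073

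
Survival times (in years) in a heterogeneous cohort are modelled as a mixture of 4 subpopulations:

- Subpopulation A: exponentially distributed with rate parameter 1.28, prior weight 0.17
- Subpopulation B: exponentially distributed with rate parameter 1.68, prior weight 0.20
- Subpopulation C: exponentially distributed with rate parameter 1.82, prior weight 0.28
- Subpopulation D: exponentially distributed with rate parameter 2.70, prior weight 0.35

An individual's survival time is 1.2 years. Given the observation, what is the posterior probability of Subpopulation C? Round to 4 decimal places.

Posterior ∝ prior × likelihood, so P(k | x) ∝ π_k f_k(x); normalise over all components.
Evaluate each component's likelihood at the observed value:
  f_A = 1.28·e^(−1.28·1.2) = 1.28·e^(−1.5360) = 0.275508
  f_B = 1.68·e^(−1.68·1.2) = 1.68·e^(−2.0160) = 0.223754
  f_C = 1.82·e^(−1.82·1.2) = 1.82·e^(−2.1840) = 0.204914
  f_D = 2.70·e^(−2.70·1.2) = 2.70·e^(−3.2400) = 0.105743
Prior × likelihood for each component:
  π_A·f_A = 0.17 × 0.275508 = 0.0468363
  π_B·f_B = 0.20 × 0.223754 = 0.0447509
  π_C·f_C = 0.28 × 0.204914 = 0.057376
  π_D·f_D = 0.35 × 0.105743 = 0.0370099
Evidence: 0.0468363 + 0.0447509 + 0.057376 + 0.0370099 = 0.185973
P(Subpopulation C | the observation) = 0.057376 / 0.185973 ≈ 0.3085

0.3085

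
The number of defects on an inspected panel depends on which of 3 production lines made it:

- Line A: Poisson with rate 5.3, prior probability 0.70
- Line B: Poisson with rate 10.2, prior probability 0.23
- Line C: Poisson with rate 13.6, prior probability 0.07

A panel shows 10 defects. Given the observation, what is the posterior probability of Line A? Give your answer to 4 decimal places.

By Bayes' theorem, P(k | x) = w_k f_k(x) / Σ_j w_j f_j(x).
Component likelihoods at x = 10 defects:
  L_A = e^(−5.3)·5.3^10/10! = 0.0240566
  L_B = e^(−10.2)·10.2^10/10! = 0.124863
  L_C = e^(−13.6)·13.6^10/10! = 0.0739982
Weight by the priors:
  w_A·L_A = 0.70 × 0.0240566 = 0.0168396
  w_B·L_B = 0.23 × 0.124863 = 0.0287186
  w_C·L_C = 0.07 × 0.0739982 = 0.00517987
Sum: 0.0168396 + 0.0287186 + 0.00517987 = 0.0507381
P(Line A | 10 defects) = 0.0168396 / 0.0507381 ≈ 0.3319

0.3319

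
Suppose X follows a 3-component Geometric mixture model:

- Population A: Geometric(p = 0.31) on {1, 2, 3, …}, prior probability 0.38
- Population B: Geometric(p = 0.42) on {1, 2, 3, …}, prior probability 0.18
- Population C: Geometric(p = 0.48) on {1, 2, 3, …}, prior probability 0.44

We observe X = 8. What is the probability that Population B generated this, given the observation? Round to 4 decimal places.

Apply Bayes' rule: the posterior for each component is proportional to its prior times its likelihood at x.
Geometric probabilities:
  L_A = 0.0230837
  L_B = 0.00927353
  L_C = 0.00493474
Unnormalised posteriors:
  π_A·L_A = 0.38 × 0.0230837 = 0.0087718
  π_B·L_B = 0.18 × 0.00927353 = 0.00166924
  π_C·L_C = 0.44 × 0.00493474 = 0.00217129
Marginal: 0.0087718 + 0.00166924 + 0.00217129 = 0.0126123
Responsibility of Population B: 0.00166924 / 0.0126123 ≈ 0.1323

0.1323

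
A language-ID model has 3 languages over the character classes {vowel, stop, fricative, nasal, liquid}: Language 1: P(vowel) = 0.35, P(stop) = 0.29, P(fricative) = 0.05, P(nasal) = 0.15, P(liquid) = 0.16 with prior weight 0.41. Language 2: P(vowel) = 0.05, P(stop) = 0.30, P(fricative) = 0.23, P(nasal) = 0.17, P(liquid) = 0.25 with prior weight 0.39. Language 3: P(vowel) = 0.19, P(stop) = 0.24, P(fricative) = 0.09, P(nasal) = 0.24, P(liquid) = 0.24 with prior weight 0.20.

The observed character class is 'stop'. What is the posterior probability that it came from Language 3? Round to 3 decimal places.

P(component k | x) = π_k·f_k(x) / marginal(x), where marginal(x) = Σ_j π_j·f_j(x).
Component likelihoods at x = 'stop':
  L_1 = P(stop | comp) = 0.29
  L_2 = P(stop | comp) = 0.30
  L_3 = P(stop | comp) = 0.24
Unnormalised posteriors:
  π_1·L_1 = 0.41 × 0.29 = 0.1189
  π_2·L_2 = 0.39 × 0.3 = 0.117
  π_3·L_3 = 0.20 × 0.24 = 0.048
Evidence: 0.1189 + 0.117 + 0.048 = 0.2839
Responsibility of Language 3: 0.048 / 0.2839 ≈ 0.169

0.169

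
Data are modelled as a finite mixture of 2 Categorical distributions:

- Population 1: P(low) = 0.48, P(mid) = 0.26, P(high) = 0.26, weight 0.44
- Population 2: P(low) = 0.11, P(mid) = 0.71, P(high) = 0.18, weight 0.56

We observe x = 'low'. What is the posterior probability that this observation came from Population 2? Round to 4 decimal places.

0.2258

Posterior ∝ prior × likelihood, so P(k | x) ∝ P(Z=k) f_k(x); normalise over all components.
Component likelihoods at x = 'low':
  f_1 = P(low | comp) = 0.48
  f_2 = P(low | comp) = 0.11
Multiply by the mixture weights:
  P(Z=1)·f_1 = 0.44 × 0.48 = 0.2112
  P(Z=2)·f_2 = 0.56 × 0.11 = 0.0616
Evidence: 0.2112 + 0.0616 = 0.2728
So the posterior for Population 2 is 0.0616 / 0.2728 ≈ 0.2258.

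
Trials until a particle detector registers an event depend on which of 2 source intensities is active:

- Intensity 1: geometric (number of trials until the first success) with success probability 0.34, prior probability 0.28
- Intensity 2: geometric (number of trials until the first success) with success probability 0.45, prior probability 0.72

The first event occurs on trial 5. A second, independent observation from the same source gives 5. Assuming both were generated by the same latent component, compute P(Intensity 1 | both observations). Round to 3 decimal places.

0.488

P(component k | x) = π_k·f_k(x) / marginal(x), where marginal(x) = Σ_j π_j·f_j(x).
Since both observations come from the same component, the likelihood for component k is f_k(x₁)·f_k(x₂).
  f_1 = [0.0645141] × [0.0645141] = 0.00416207
  f_2 = [0.0411778] × [0.0411778] = 0.00169561
Prior × likelihood for each component:
  π_1·f_1 = 0.28 × 0.00416207 = 0.00116538
  π_2·f_2 = 0.72 × 0.00169561 = 0.00122084
Evidence: 0.00116538 + 0.00122084 = 0.00238622
So the posterior for Intensity 1 is 0.00116538 / 0.00238622 ≈ 0.488.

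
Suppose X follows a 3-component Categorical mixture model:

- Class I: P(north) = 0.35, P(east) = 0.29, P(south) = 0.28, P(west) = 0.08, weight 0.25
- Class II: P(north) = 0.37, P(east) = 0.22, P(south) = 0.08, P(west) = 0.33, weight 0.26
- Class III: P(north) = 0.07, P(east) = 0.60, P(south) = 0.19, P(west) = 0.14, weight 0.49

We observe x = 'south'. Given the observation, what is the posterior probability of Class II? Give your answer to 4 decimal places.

0.1131

By Bayes' theorem, P(k | x) = π_k f_k(x) / Σ_j π_j f_j(x).
Categorical probabilities:
  L_I = P(south | comp) = 0.28
  L_II = P(south | comp) = 0.08
  L_III = P(south | comp) = 0.19
Prior × likelihood for each component:
  π_I·L_I = 0.25 × 0.28 = 0.07
  π_II·L_II = 0.26 × 0.08 = 0.0208
  π_III·L_III = 0.49 × 0.19 = 0.0931
Denominator: 0.07 + 0.0208 + 0.0931 = 0.1839
P(Class II | the observation) = 0.0208 / 0.1839 ≈ 0.1131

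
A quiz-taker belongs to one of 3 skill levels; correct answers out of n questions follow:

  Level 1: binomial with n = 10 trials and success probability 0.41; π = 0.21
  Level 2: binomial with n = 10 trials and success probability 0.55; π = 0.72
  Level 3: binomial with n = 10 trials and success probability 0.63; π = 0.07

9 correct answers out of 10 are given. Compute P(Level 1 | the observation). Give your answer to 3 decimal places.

0.021

Apply Bayes' rule: the posterior for each component is proportional to its prior times its likelihood at x.
Component likelihoods at x = 9 correct answers out of 10:
  L_1 = C(10,9)·0.41^9·0.59^1 = 10·0.000327382·0.59 = 0.00193155
  L_2 = C(10,9)·0.55^9·0.45^1 = 10·0.00460537·0.45 = 0.0207241
  L_3 = C(10,9)·0.63^9·0.37^1 = 10·0.0156338·0.37 = 0.0578451
Unnormalised posteriors:
  w_1·L_1 = 0.21 × 0.00193155 = 0.000405626
  w_2·L_2 = 0.72 × 0.0207241 = 0.0149214
  w_3·L_3 = 0.07 × 0.0578451 = 0.00404916
Denominator: 0.000405626 + 0.0149214 + 0.00404916 = 0.0193762
P(Level 1 | the observation) = 0.000405626 / 0.0193762 ≈ 0.021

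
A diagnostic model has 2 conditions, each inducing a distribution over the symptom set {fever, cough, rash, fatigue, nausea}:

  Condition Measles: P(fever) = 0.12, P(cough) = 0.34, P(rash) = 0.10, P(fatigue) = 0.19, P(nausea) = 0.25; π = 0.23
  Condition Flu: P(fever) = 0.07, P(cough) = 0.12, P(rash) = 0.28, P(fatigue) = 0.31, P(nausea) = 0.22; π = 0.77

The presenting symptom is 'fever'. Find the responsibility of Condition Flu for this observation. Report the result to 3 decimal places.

0.661

The responsibility of component k is w_k f_k(x) divided by Σ_j w_j f_j(x).
Categorical probabilities:
  f_Measles = P(fever | comp) = 0.12
  f_Flu = P(fever | comp) = 0.07
Weight by the priors:
  w_Measles·f_Measles = 0.23 × 0.12 = 0.0276
  w_Flu·f_Flu = 0.77 × 0.07 = 0.0539
Normaliser: 0.0276 + 0.0539 = 0.0815
P(Condition Flu | x) = 0.0539 / 0.0815 ≈ 0.661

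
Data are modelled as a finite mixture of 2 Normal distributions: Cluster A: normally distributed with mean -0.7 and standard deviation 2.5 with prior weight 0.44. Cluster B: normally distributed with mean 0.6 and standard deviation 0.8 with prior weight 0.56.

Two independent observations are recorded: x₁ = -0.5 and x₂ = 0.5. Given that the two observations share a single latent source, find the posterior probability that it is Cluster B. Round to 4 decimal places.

P(component k | x) = π_k·f_k(x) / marginal(x), where marginal(x) = Σ_j π_j·f_j(x).
Since both observations come from the same component, the likelihood for component k is f_k(x₁)·f_k(x₂).
  L_A = [(1/(2.5·√(2π)))·exp(−(-0.5−-0.7)²/(2·2.5²)) = 0.159577·exp(-0.00320) = 0.159067] × [0.142213] = 0.0226214
  L_B = [(1/(0.8·√(2π)))·exp(−(-0.5−0.6)²/(2·0.8²)) = 0.498678·exp(-0.94531) = 0.193765] × [0.494797] = 0.0958745
Multiply by the mixture weights:
  π_A·L_A = 0.44 × 0.0226214 = 0.00995342
  π_B·L_B = 0.56 × 0.0958745 = 0.0536897
Marginal: 0.00995342 + 0.0536897 = 0.0636432
So the posterior for Cluster B is 0.0536897 / 0.0636432 ≈ 0.8436.

0.8436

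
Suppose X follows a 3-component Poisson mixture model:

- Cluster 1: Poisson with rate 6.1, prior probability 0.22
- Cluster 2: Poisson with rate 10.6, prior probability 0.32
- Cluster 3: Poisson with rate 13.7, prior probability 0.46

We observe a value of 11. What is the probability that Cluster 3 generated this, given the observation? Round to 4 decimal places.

0.4881

By Bayes' theorem, P(k | x) = w_k f_k(x) / Σ_j w_j f_j(x).
Evaluate each component's likelihood at the observed value:
  f_1 = e^(−6.1)·6.1^11/11! = 0.0244498
  f_2 = e^(−10.6)·10.6^11/11! = 0.118492
  f_3 = e^(−13.7)·13.7^11/11! = 0.0897297
Prior × likelihood for each component:
  w_1·f_1 = 0.22 × 0.0244498 = 0.00537897
  w_2·f_2 = 0.32 × 0.118492 = 0.0379173
  w_3·f_3 = 0.46 × 0.0897297 = 0.0412757
Denominator: 0.00537897 + 0.0379173 + 0.0412757 = 0.0845719
P(Cluster 3 | data) = 0.0412757 / 0.0845719 ≈ 0.4881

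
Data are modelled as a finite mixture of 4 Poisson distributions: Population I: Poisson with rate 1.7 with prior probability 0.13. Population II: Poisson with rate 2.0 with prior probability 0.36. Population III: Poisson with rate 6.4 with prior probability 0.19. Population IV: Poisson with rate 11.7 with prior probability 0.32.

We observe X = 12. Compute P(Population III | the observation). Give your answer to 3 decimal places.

Posterior ∝ prior × likelihood, so P(k | x) ∝ π_k f_k(x); normalise over all components.
Component likelihoods at x = 12:
  p_I = e^(−1.7)·1.7^12/12! = 2.22203e-07
  p_II = e^(−2.0)·2.0^12/12! = 1.15727e-06
  p_III = e^(−6.4)·6.4^12/12! = 0.0163809
  p_IV = e^(−11.7)·11.7^12/12! = 0.113933
Unnormalised posteriors:
  π_I·p_I = 0.13 × 2.22203e-07 = 2.88864e-08
  π_II·p_II = 0.36 × 1.15727e-06 = 4.16617e-07
  π_III·p_III = 0.19 × 0.0163809 = 0.00311237
  π_IV·p_IV = 0.32 × 0.113933 = 0.0364584
Marginal: 2.88864e-08 + 4.16617e-07 + 0.00311237 + 0.0364584 = 0.0395712
P(Population III | data) = 0.00311237 / 0.0395712 ≈ 0.079

0.079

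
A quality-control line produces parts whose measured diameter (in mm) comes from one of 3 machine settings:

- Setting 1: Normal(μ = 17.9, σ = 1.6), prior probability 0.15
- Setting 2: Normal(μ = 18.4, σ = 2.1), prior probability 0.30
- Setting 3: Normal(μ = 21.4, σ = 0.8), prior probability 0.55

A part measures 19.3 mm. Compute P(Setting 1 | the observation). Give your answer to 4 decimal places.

0.2957

P(component k | x) = π_k·f_k(x) / marginal(x), where marginal(x) = Σ_j π_j·f_j(x).
Component likelihoods at x = 19.3 mm:
  p_1 = 0.170034
  p_2 = 0.173303
  p_3 = 0.0159052
Unnormalised posteriors:
  π_1·p_1 = 0.15 × 0.170034 = 0.0255052
  π_2·p_2 = 0.30 × 0.173303 = 0.051991
  π_3·p_3 = 0.55 × 0.0159052 = 0.00874787
Marginal: 0.0255052 + 0.051991 + 0.00874787 = 0.086244
Responsibility of Setting 1: 0.0255052 / 0.086244 ≈ 0.2957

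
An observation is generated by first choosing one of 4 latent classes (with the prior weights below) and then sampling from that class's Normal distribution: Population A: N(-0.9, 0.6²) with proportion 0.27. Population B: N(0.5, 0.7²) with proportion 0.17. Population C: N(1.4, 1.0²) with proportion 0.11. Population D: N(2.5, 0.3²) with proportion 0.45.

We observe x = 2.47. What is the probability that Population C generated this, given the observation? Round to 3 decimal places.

By Bayes' theorem, P(k | x) = π_k f_k(x) / Σ_j π_j f_j(x).
Component likelihoods at x = 2.47:
  L_A = (1/(0.6·√(2π)))·exp(−(2.47−-0.9)²/(2·0.6²)) = 0.664904·exp(-15.77347) = 9.38484e-08
  L_B = (1/(0.7·√(2π)))·exp(−(2.47−0.5)²/(2·0.7²)) = 0.569918·exp(-3.96010) = 0.0108633
  L_C = (1/(1.0·√(2π)))·exp(−(2.47−1.4)²/(2·1.0²)) = 0.398942·exp(-0.57245) = 0.22506
  L_D = (1/(0.3·√(2π)))·exp(−(2.47−2.5)²/(2·0.3²)) = 1.329808·exp(-0.00500) = 1.32318
Weight by the priors:
  π_A·L_A = 0.27 × 9.38484e-08 = 2.53391e-08
  π_B·L_B = 0.17 × 0.0108633 = 0.00184676
  π_C·L_C = 0.11 × 0.22506 = 0.0247566
  π_D·L_D = 0.45 × 1.32318 = 0.595429
Marginal: 2.53391e-08 + 0.00184676 + 0.0247566 + 0.595429 = 0.622032
P(Population C | x) = 0.0247566 / 0.622032 ≈ 0.040

0.040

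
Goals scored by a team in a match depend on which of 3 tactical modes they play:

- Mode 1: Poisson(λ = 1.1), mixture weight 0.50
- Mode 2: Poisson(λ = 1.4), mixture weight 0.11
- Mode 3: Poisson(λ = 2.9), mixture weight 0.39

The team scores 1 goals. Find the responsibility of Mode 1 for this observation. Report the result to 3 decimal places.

0.646

P(component k | x) = π_k·f_k(x) / marginal(x), where marginal(x) = Σ_j π_j·f_j(x).
Evaluate each component's likelihood at the observed value:
  p_1 = 0.366158
  p_2 = 0.345236
  p_3 = 0.159567
Multiply by the mixture weights:
  π_1·p_1 = 0.50 × 0.366158 = 0.183079
  π_2·p_2 = 0.11 × 0.345236 = 0.0379759
  π_3·p_3 = 0.39 × 0.159567 = 0.0622313
Denominator: 0.183079 + 0.0379759 + 0.0622313 = 0.283286
Responsibility of Mode 1: 0.183079 / 0.283286 ≈ 0.646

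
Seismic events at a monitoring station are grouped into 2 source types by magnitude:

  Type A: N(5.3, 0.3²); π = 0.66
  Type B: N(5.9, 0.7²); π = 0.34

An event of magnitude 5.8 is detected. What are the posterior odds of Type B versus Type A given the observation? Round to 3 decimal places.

The posterior odds equal the prior odds times the likelihood ratio: (w_i/w_j)·(f_i(x)/f_j(x)).
Normal densities:
  f_A = (1/(0.3·√(2π)))·exp(−(5.8−5.3)²/(2·0.3²)) = 1.329808·exp(-1.38889) = 0.33159
  f_B = (1/(0.7·√(2π)))·exp(−(5.8−5.9)²/(2·0.7²)) = 0.569918·exp(-0.01020) = 0.564132
0.191805 / 0.21885 ≈ 0.876

0.876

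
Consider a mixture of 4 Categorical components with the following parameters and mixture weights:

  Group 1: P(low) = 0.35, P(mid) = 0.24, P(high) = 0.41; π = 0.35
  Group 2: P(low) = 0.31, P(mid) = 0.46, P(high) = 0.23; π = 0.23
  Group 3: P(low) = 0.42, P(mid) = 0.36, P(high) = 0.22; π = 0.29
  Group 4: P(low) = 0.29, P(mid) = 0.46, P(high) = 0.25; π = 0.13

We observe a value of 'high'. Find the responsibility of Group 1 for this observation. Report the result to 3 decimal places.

0.490

Posterior ∝ prior × likelihood, so P(k | x) ∝ π_k f_k(x); normalise over all components.
Categorical probabilities:
  f_1 = 0.41
  f_2 = 0.23
  f_3 = 0.22
  f_4 = 0.25
Prior × likelihood for each component:
  π_1·f_1 = 0.35 × 0.41 = 0.1435
  π_2·f_2 = 0.23 × 0.23 = 0.0529
  π_3·f_3 = 0.29 × 0.22 = 0.0638
  π_4·f_4 = 0.13 × 0.25 = 0.0325
Normaliser: 0.1435 + 0.0529 + 0.0638 + 0.0325 = 0.2927
P(Group 1 | data) = 0.1435 / 0.2927 ≈ 0.490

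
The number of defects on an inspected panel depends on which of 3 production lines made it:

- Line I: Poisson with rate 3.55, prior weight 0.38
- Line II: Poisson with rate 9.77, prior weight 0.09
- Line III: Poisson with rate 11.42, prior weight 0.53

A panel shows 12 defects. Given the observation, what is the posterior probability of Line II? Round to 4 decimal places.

By Bayes' theorem, P(k | x) = P(Z=k) f_k(x) / Σ_j P(Z=j) f_j(x).
Component likelihoods at x = 12 defects:
  f_I = e^(−3.55)·3.55^12/12! = 0.000240247
  f_II = e^(−9.77)·9.77^12/12! = 0.0902279
  f_III = e^(−11.42)·11.42^12/12! = 0.112723
Weight by the priors:
  P(Z=I)·f_I = 0.38 × 0.000240247 = 9.12938e-05
  P(Z=II)·f_II = 0.09 × 0.0902279 = 0.00812051
  P(Z=III)·f_III = 0.53 × 0.112723 = 0.0597433
Sum: 9.12938e-05 + 0.00812051 + 0.0597433 = 0.0679551
Responsibility of Line II: 0.00812051 / 0.0679551 ≈ 0.1195

0.1195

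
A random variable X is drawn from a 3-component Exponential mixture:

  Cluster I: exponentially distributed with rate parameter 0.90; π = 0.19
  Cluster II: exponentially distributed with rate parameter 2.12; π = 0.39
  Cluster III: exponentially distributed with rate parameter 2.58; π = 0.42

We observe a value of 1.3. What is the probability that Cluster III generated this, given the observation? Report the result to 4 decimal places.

P(component k | x) = π_k·f_k(x) / marginal(x), where marginal(x) = Σ_j π_j·f_j(x).
Evaluate each component's likelihood at the observed value:
  f_I = 0.90·e^(−0.90·1.3) = 0.90·e^(−1.1700) = 0.27933
  f_II = 2.12·e^(−2.12·1.3) = 2.12·e^(−2.7560) = 0.134716
  f_III = 2.58·e^(−2.58·1.3) = 2.58·e^(−3.3540) = 0.0901563
Prior × likelihood for each component:
  π_I·f_I = 0.19 × 0.27933 = 0.0530727
  π_II·f_II = 0.39 × 0.134716 = 0.0525394
  π_III·f_III = 0.42 × 0.0901563 = 0.0378656
Denominator: 0.0530727 + 0.0525394 + 0.0378656 = 0.143478
P(Cluster III | data) ≈ 0.2639

0.2639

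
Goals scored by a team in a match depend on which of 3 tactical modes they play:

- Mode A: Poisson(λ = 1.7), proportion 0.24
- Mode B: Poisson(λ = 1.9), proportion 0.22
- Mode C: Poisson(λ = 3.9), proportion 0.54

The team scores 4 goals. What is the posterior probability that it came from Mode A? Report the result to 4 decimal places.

Posterior ∝ prior × likelihood, so P(k | x) ∝ P(Z=k) f_k(x); normalise over all components.
Poisson probabilities:
  f_A = 0.0635746
  f_B = 0.0812164
  f_C = 0.195119
Weight by the priors:
  P(Z=A)·f_A = 0.24 × 0.0635746 = 0.0152579
  P(Z=B)·f_B = 0.22 × 0.0812164 = 0.0178676
  P(Z=C)·f_C = 0.54 × 0.195119 = 0.105364
Normaliser: 0.0152579 + 0.0178676 + 0.105364 = 0.13849
Responsibility of Mode A: 0.0152579 / 0.13849 ≈ 0.1102

0.1102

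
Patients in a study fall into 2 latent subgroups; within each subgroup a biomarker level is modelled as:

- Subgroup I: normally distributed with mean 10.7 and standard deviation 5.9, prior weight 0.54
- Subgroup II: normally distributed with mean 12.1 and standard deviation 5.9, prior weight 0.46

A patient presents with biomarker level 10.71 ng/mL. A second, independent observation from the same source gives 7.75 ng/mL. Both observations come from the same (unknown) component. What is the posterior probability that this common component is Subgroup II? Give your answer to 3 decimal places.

The responsibility of component k is π_k f_k(x) divided by Σ_j π_j f_j(x).
Since both observations come from the same component, the likelihood for component k is f_k(x₁)·f_k(x₂).
  p_I = [0.0676172] × [0.0596721] = 0.00403486
  p_II = [0.0657666] × [0.051525] = 0.00338863
Weight by the priors:
  π_I·p_I = 0.54 × 0.00403486 = 0.00217883
  π_II·p_II = 0.46 × 0.00338863 = 0.00155877
Normaliser: 0.00217883 + 0.00155877 = 0.00373759
So the posterior for Subgroup II is 0.00155877 / 0.00373759 ≈ 0.417.

0.417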